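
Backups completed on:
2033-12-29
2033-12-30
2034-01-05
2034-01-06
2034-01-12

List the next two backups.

2034-01-13, 2034-01-19

Gaps: 1, 6, 1, 6 days — not constant, but cyclic with period 2.
The events fall on every Thursday and Friday.
The following Friday is 2034-01-13.
The following Thursday is 2034-01-19.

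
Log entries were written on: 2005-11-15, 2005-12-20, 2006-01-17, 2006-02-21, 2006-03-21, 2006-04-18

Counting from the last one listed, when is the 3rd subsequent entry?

2006-07-18

Gaps: 35, 28, 35, 28, 28 days — a mix of 28 and 35. Every date is a Tuesday.
Each is the 3rd Tuesday of its month.
3rd Tuesday of May 2006: 2006-05-16.
3rd Tuesday of June 2006: 2006-06-20.
July 2006 — 3rd Tuesday is 2006-07-18.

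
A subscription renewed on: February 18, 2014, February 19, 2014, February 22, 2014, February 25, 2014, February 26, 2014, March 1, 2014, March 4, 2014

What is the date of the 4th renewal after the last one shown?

The gap pattern 1, 3, 3, 1, 3, 3 repeats every 3 events.
These are the Tuesdays, Wednesdays and Saturdays of each week.
The following Wednesday is March 5, 2014.
Next Saturday: March 8, 2014.
The following Tuesday is March 11, 2014.
The following Wednesday is March 12, 2014.

March 12, 2014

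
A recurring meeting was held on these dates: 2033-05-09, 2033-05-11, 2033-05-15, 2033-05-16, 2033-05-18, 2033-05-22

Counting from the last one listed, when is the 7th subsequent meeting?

Every event lands on a Monday or Wednesday or Sunday (gaps cycle 2, 4, 1, 2, 4).
So the schedule is: every Monday, Wednesday and Sunday.
The following Monday is 2033-05-23.
Next Wednesday: 2033-05-25.
The following Sunday is 2033-05-29.
Next Monday: 2033-05-30.
Next Wednesday: 2033-06-01.
The following Sunday is 2033-06-05.
The following Monday is 2033-06-06.

2033-06-06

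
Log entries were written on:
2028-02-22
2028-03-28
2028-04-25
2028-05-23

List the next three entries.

2028-06-27, 2028-07-25, 2028-08-22

These are Tuesdays at 28- or 35-day spacing (35, 28, 28).
The pattern: 4th Tuesday of the month.
June 2028 — 4th Tuesday is 2028-06-27.
4th Tuesday of July 2028: 2028-07-25.
August 2028 — 4th Tuesday is 2028-08-22.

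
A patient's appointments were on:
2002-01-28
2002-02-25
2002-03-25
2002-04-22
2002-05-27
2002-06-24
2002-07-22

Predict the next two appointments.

2002-08-26, 2002-09-23

These are Mondays at 28- or 35-day spacing (28, 28, 28, 35, 28, 28).
The pattern: 4th Monday of the month.
August 2002 — 4th Monday is 2002-08-26.
September 2002 — 4th Monday is 2002-09-23.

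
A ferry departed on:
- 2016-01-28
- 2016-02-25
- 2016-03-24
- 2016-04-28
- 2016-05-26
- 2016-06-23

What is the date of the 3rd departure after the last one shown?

2016-09-22

Gaps: 28, 28, 35, 28, 28 days — a mix of 28 and 35. Every date is a Thursday.
Each is the 4th Thursday of its month.
4th Thursday of July 2016: 2016-07-28.
4th Thursday of August 2016: 2016-08-25.
4th Thursday of September 2016: 2016-09-22.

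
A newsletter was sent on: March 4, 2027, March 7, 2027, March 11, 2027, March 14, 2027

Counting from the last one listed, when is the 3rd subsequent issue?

March 25, 2027

Gaps: 3, 4, 3 days — not constant, but cyclic with period 2.
The events fall on every Thursday and Sunday.
Next Thursday: March 18, 2027.
The following Sunday is March 21, 2027.
Next Thursday: March 25, 2027.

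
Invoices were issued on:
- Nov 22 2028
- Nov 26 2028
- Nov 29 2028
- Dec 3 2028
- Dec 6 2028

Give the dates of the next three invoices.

Gaps: 4, 3, 4, 3 days — not constant, but cyclic with period 2.
The events fall on every Wednesday and Sunday.
Next Sunday: Dec 10 2028.
The following Wednesday is Dec 13 2028.
The following Sunday is Dec 17 2028.

Dec 10 2028, Dec 13 2028, Dec 17 2028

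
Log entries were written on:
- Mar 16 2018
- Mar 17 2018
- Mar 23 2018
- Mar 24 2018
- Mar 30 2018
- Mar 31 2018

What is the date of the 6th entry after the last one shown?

Gaps: 1, 6, 1, 6, 1 days — not constant, but cyclic with period 2.
The events fall on every Friday and Saturday.
The following Friday is Apr 6 2018.
The following Saturday is Apr 7 2018.
The following Friday is Apr 13 2018.
Next Saturday: Apr 14 2018.
Next Friday: Apr 20 2018.
The following Saturday is Apr 21 2018.

Apr 21 2018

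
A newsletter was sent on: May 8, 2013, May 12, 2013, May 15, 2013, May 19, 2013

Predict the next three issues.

Every event lands on a Wednesday or Sunday (gaps cycle 4, 3, 4).
So the schedule is: every Wednesday and Sunday.
The following Wednesday is May 22, 2013.
The following Sunday is May 26, 2013.
Next Wednesday: May 29, 2013.

May 22, 2013; May 26, 2013; May 29, 2013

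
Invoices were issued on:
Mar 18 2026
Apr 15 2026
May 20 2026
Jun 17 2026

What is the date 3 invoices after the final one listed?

Sep 16 2026

All dates are Wednesdays, 28, 35, 28 days apart.
Specifically, the 3rd Wednesday of each month.
July 2026 — 3rd Wednesday is Jul 15 2026.
3rd Wednesday of August 2026: Aug 19 2026.
September 2026 — 3rd Wednesday is Sep 16 2026.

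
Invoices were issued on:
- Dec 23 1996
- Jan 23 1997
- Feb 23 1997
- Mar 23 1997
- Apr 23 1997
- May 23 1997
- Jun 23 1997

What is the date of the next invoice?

Gaps: 31, 31, 28, 31, 30, 31 days — not constant. Every event is on the 23rd of the month.
Pattern: the 23rd of each month.
July 1997: Jul 23 1997.

Jul 23 1997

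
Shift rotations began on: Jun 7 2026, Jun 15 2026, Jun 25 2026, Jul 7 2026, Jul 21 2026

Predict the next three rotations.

Aug 6 2026, Aug 24 2026, Sep 13 2026

The spacing grows by 2 each time: 8, 10, 12, 14 days.
Next gap: 16 days. Jul 21 2026 + 16 days = Aug 6 2026.
Next gap: 18 days. Aug 6 2026 + 18 days = Aug 24 2026.
Next gap: 20 days. Aug 24 2026 + 20 days = Sep 13 2026.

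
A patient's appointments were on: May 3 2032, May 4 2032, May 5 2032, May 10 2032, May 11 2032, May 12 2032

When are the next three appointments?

Gaps: 1, 1, 5, 1, 1 days — not constant, but cyclic with period 3.
The events fall on every Monday, Tuesday and Wednesday.
The following Monday is May 17 2032.
The following Tuesday is May 18 2032.
The following Wednesday is May 19 2032.

May 17 2032, May 18 2032, May 19 2032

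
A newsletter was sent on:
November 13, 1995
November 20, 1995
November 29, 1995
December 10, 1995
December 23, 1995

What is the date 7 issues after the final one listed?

Intervals are 7, 9, 11, 13 days — an arithmetic progression with common difference 2.
Next gap: 15 days. December 23, 1995 + 15 days = January 7, 1996.
Next gap: 17 days. January 7, 1996 + 17 days = January 24, 1996.
Next gap: 19 days. January 24, 1996 + 19 days = February 12, 1996.
Next gap: 21 days. February 12, 1996 + 21 days = March 4, 1996.
Next gap: 23 days. March 4, 1996 + 23 days = March 27, 1996.
Next gap: 25 days. March 27, 1996 + 25 days = April 21, 1996.
Next gap: 27 days. April 21, 1996 + 27 days = May 18, 1996.

May 18, 1996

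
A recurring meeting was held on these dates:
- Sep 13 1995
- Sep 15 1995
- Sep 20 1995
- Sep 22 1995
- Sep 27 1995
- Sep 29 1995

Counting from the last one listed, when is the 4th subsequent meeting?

Oct 13 1995

The gap pattern 2, 5, 2, 5, 2 repeats every 2 events.
These are the Wednesdays and Fridays of each week.
The following Wednesday is Oct 4 1995.
Next Friday: Oct 6 1995.
Next Wednesday: Oct 11 1995.
Next Friday: Oct 13 1995.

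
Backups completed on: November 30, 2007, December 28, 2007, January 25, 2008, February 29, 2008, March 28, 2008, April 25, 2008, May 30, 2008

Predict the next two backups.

Every date is a Friday; gaps 28, 28, 35, 28, 28, 35 days.
Each is the last Friday of its month (at least one falls on the 29th or later, ruling out '4th Friday').
June 2008 ends with Friday June 27, 2008.
July 2008 ends with Friday July 25, 2008.

June 27, 2008; July 25, 2008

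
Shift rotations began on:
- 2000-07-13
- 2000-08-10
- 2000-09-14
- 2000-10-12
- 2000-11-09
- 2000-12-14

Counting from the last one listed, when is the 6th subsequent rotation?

These are Thursdays at 28- or 35-day spacing (28, 35, 28, 28, 35).
The pattern: 2nd Thursday of the month.
2nd Thursday of January 2001: 2001-01-11.
February 2001 — 2nd Thursday is 2001-02-08.
2nd Thursday of March 2001: 2001-03-08.
2nd Thursday of April 2001: 2001-04-12.
May 2001 — 2nd Thursday is 2001-05-10.
2nd Thursday of June 2001: 2001-06-14.

2001-06-14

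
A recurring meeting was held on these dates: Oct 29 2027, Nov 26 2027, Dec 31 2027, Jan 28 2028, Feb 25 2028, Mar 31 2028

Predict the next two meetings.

These are Fridays with 28, 35, 28, 28, 35-day gaps.
Each is the final Friday of its month — Oct 29 2027 is past the 28th, so '4th Friday' doesn't fit.
Last Friday of April 2028: Apr 28 2028.
Last Friday of May 2028: May 26 2028.

Apr 28 2028, May 26 2028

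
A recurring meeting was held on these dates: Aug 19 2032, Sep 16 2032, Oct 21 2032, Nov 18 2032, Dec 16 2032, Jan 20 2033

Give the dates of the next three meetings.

These are Thursdays at 28- or 35-day spacing (28, 35, 28, 28, 35).
The pattern: 3rd Thursday of the month.
February 2033 — 3rd Thursday is Feb 17 2033.
3rd Thursday of March 2033: Mar 17 2033.
3rd Thursday of April 2033: Apr 21 2033.

Feb 17 2033, Mar 17 2033, Apr 21 2033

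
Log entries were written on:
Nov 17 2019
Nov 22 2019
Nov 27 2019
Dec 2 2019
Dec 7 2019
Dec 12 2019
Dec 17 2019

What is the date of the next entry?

The spacing is 5, 5, 5, 5, 5, 5 days — always 5 days.
Dec 17 2019 + 5 days = Dec 22 2019.

Dec 22 2019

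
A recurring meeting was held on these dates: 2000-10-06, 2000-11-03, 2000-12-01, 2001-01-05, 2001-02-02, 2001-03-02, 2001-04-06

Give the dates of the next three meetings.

2001-05-04, 2001-06-01, 2001-07-06

All dates are Fridays, 28, 28, 35, 28, 28, 35 days apart.
Specifically, the 1st Friday of each month.
1st Friday of May 2001: 2001-05-04.
1st Friday of June 2001: 2001-06-01.
July 2001 — 1st Friday is 2001-07-06.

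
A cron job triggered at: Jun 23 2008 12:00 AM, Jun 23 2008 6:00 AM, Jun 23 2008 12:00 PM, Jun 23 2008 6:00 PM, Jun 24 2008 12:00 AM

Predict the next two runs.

Spacing: 6, 6, 6, 6 h — constant 6 h.
Jun 24 2008 12:00 AM + 6 h = Jun 24 2008 6:00 AM.
Jun 24 2008 6:00 AM + 6 h = Jun 24 2008 12:00 PM.

Jun 24 2008 6:00 AM, Jun 24 2008 12:00 PM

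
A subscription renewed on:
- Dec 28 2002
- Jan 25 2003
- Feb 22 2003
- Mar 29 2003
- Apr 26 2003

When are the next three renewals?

These are Saturdays with 28, 28, 35, 28-day gaps.
Each is the final Saturday of its month — Mar 29 2003 is past the 28th, so '4th Saturday' doesn't fit.
May 2003 ends with Saturday May 31 2003.
June 2003 ends with Saturday Jun 28 2003.
Last Saturday of July 2003: Jul 26 2003.

May 31 2003, Jun 28 2003, Jul 26 2003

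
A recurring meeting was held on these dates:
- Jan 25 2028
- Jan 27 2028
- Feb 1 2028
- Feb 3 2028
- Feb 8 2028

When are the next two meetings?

The gap pattern 2, 5, 2, 5 repeats every 2 events.
These are the Tuesdays and Thursdays of each week.
Next Thursday: Feb 10 2028.
Next Tuesday: Feb 15 2028.

Feb 10 2028, Feb 15 2028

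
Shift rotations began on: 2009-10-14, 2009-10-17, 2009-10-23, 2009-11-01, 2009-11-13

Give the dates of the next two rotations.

2009-11-28, 2009-12-16

Intervals are 3, 6, 9, 12 days — an arithmetic progression with common difference 3.
Next gap: 15 days. 2009-11-13 + 15 days = 2009-11-28.
Next gap: 18 days. 2009-11-28 + 18 days = 2009-12-16.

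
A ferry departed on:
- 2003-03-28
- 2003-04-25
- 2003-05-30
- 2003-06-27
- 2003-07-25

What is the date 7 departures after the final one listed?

2004-02-27

All Fridays; the gaps (28, 35, 28, 28) vary with month length.
This is the last Friday of each month.
August 2003 ends with Friday 2003-08-29.
September 2003 ends with Friday 2003-09-26.
Last Friday of October 2003: 2003-10-31.
November 2003 ends with Friday 2003-11-28.
Last Friday of December 2003: 2003-12-26.
Last Friday of January 2004: 2004-01-30.
February 2004 ends with Friday 2004-02-27.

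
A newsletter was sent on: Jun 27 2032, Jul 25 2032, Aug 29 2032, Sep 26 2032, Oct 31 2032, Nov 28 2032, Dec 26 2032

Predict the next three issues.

Jan 30 2033, Feb 27 2033, Mar 27 2033

Every date is a Sunday; gaps 28, 35, 28, 35, 28, 28 days.
Each is the last Sunday of its month (at least one falls on the 29th or later, ruling out '4th Sunday').
January 2033 ends with Sunday Jan 30 2033.
Last Sunday of February 2033: Feb 27 2033.
Last Sunday of March 2033: Mar 27 2033.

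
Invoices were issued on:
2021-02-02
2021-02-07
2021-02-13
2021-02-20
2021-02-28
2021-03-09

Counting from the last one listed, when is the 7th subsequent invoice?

The spacing grows by 1 each time: 5, 6, 7, 8, 9 days.
Next gap: 10 days. 2021-03-09 + 10 days = 2021-03-19.
Next gap: 11 days. 2021-03-19 + 11 days = 2021-03-30.
Next gap: 12 days. 2021-03-30 + 12 days = 2021-04-11.
Next gap: 13 days. 2021-04-11 + 13 days = 2021-04-24.
Next gap: 14 days. 2021-04-24 + 14 days = 2021-05-08.
Next gap: 15 days. 2021-05-08 + 15 days = 2021-05-23.
Next gap: 16 days. 2021-05-23 + 16 days = 2021-06-08.

2021-06-08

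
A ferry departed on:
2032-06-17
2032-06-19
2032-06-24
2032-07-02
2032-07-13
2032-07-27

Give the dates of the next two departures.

2032-08-13, 2032-09-02

Gaps: 2, 5, 8, 11, 14 days — each gap is 3 larger than the previous one.
Next gap: 17 days. 2032-07-27 + 17 days = 2032-08-13.
Next gap: 20 days. 2032-08-13 + 20 days = 2032-09-02.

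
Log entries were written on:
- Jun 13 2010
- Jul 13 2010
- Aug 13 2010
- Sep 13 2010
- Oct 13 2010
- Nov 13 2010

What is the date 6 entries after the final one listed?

May 13 2011

The day-of-month is always 13 (30, 31, 31, 30, 31 days between events).
So this recurs on the 13th of each month.
December 2010: Dec 13 2010.
Next: January 2011 → Jan 13 2011.
February 2011: Feb 13 2011.
March 2011: Mar 13 2011.
Next: April 2011 → Apr 13 2011.
May 2011: May 13 2011.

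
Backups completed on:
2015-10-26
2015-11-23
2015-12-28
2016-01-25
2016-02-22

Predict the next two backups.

2016-03-28, 2016-04-25

These are Mondays at 28- or 35-day spacing (28, 35, 28, 28).
The pattern: 4th Monday of the month.
March 2016 — 4th Monday is 2016-03-28.
4th Monday of April 2016: 2016-04-25.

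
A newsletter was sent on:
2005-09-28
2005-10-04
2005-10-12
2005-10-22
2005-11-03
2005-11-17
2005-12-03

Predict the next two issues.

2005-12-21, 2006-01-10

Intervals are 6, 8, 10, 12, 14, 16 days — an arithmetic progression with common difference 2.
Next gap: 18 days. 2005-12-03 + 18 days = 2005-12-21.
Next gap: 20 days. 2005-12-21 + 20 days = 2006-01-10.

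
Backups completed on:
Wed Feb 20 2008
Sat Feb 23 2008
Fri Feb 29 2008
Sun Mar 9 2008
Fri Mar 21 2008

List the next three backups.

The spacing grows by 3 each time: 3, 6, 9, 12 days.
Next gap: 15 days. Fri Mar 21 2008 + 15 days = Sat Apr 5 2008.
Next gap: 18 days. Sat Apr 5 2008 + 18 days = Wed Apr 23 2008.
Next gap: 21 days. Wed Apr 23 2008 + 21 days = Wed May 14 2008.

Sat Apr 5 2008, Wed Apr 23 2008, Wed May 14 2008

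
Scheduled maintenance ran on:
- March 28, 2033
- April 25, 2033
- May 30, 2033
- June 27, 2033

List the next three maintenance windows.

These are Mondays with 28, 35, 28-day gaps.
Each is the final Monday of its month — May 30, 2033 is past the 28th, so '4th Monday' doesn't fit.
Last Monday of July 2033: July 25, 2033.
Last Monday of August 2033: August 29, 2033.
Last Monday of September 2033: September 26, 2033.

July 25, 2033; August 29, 2033; September 26, 2033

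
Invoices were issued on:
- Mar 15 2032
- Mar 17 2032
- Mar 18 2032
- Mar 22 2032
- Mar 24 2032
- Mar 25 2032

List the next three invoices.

Mar 29 2032, Mar 31 2032, Apr 1 2032

Every event lands on a Monday or Wednesday or Thursday (gaps cycle 2, 1, 4, 2, 1).
So the schedule is: every Monday, Wednesday and Thursday.
Next Monday: Mar 29 2032.
The following Wednesday is Mar 31 2032.
Next Thursday: Apr 1 2032.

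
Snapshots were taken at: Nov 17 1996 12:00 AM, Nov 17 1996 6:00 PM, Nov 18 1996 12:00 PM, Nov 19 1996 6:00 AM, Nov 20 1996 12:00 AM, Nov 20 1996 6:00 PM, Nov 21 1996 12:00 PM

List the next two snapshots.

Gaps: 18, 18, 18, 18, 18, 18 hours — each event is 18 hours after the previous one.
Nov 21 1996 12:00 PM + 18 h = Nov 22 1996 6:00 AM.
Nov 22 1996 6:00 AM + 18 h = Nov 23 1996 12:00 AM.

Nov 22 1996 6:00 AM, Nov 23 1996 12:00 AM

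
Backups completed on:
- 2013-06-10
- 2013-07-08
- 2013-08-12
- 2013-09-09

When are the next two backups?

Gaps: 28, 35, 28 days — a mix of 28 and 35. Every date is a Monday.
Each is the 2nd Monday of its month.
2nd Monday of October 2013: 2013-10-14.
November 2013 — 2nd Monday is 2013-11-11.

2013-10-14, 2013-11-11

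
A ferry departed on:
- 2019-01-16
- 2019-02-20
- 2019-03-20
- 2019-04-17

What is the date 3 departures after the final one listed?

2019-07-17

All dates are Wednesdays, 35, 28, 28 days apart.
Specifically, the 3rd Wednesday of each month.
May 2019 — 3rd Wednesday is 2019-05-15.
3rd Wednesday of June 2019: 2019-06-19.
July 2019 — 3rd Wednesday is 2019-07-17.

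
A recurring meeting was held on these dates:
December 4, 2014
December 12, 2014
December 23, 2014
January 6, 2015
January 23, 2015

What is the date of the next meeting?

Gaps: 8, 11, 14, 17 days — each gap is 3 larger than the previous one.
Next gap: 20 days. January 23, 2015 + 20 days = February 12, 2015.

February 12, 2015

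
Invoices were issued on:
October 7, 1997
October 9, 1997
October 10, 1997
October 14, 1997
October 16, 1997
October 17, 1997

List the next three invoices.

October 21, 1997; October 23, 1997; October 24, 1997

Gaps: 2, 1, 4, 2, 1 days — not constant, but cyclic with period 3.
The events fall on every Tuesday, Thursday and Friday.
The following Tuesday is October 21, 1997.
The following Thursday is October 23, 1997.
The following Friday is October 24, 1997.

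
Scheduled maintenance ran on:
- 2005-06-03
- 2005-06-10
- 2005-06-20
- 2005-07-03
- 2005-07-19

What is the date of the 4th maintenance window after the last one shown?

2005-10-21

Intervals are 7, 10, 13, 16 days — an arithmetic progression with common difference 3.
Next gap: 19 days. 2005-07-19 + 19 days = 2005-08-07.
Next gap: 22 days. 2005-08-07 + 22 days = 2005-08-29.
Next gap: 25 days. 2005-08-29 + 25 days = 2005-09-23.
Next gap: 28 days. 2005-09-23 + 28 days = 2005-10-21.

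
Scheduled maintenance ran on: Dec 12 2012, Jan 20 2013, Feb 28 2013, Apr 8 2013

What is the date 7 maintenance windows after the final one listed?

Jan 6 2014

Gaps between consecutive events: 39, 39, 39 days — a constant 39-day interval.
Apr 8 2013 + 39 days = May 17 2013.
May 17 2013 + 39 days = Jun 25 2013.
Jun 25 2013 + 39 days = Aug 3 2013.
Aug 3 2013 + 39 days = Sep 11 2013.
Sep 11 2013 + 39 days = Oct 20 2013.
Oct 20 2013 + 39 days = Nov 28 2013.
Nov 28 2013 + 39 days = Jan 6 2014.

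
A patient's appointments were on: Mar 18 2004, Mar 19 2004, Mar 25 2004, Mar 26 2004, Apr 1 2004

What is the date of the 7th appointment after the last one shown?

Apr 23 2004

Gaps: 1, 6, 1, 6 days — not constant, but cyclic with period 2.
The events fall on every Thursday and Friday.
Next Friday: Apr 2 2004.
The following Thursday is Apr 8 2004.
Next Friday: Apr 9 2004.
The following Thursday is Apr 15 2004.
Next Friday: Apr 16 2004.
Next Thursday: Apr 22 2004.
Next Friday: Apr 23 2004.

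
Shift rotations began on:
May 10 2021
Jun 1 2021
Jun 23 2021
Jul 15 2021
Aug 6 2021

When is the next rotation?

Every event comes 22 days after the last (22, 22, 22, 22).
Aug 6 2021 + 22 days = Aug 28 2021.

Aug 28 2021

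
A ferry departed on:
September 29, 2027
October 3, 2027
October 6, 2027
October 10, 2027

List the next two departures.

The gap pattern 4, 3, 4 repeats every 2 events.
These are the Wednesdays and Sundays of each week.
The following Wednesday is October 13, 2027.
Next Sunday: October 17, 2027.

October 13, 2027; October 17, 2027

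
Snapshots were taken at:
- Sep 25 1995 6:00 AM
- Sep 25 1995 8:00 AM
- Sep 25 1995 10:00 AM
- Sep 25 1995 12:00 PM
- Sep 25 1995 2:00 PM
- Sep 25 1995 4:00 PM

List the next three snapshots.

Spacing: 2, 2, 2, 2, 2 h — constant 2 h.
Sep 25 1995 4:00 PM + 2 h = Sep 25 1995 6:00 PM.
Sep 25 1995 6:00 PM + 2 h = Sep 25 1995 8:00 PM.
Sep 25 1995 8:00 PM + 2 h = Sep 25 1995 10:00 PM.

Sep 25 1995 6:00 PM, Sep 25 1995 8:00 PM, Sep 25 1995 10:00 PM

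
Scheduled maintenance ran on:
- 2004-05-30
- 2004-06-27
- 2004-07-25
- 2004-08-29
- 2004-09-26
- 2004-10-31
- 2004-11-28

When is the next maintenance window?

2004-12-26

Every date is a Sunday; gaps 28, 28, 35, 28, 35, 28 days.
Each is the last Sunday of its month (at least one falls on the 29th or later, ruling out '4th Sunday').
December 2004 ends with Sunday 2004-12-26.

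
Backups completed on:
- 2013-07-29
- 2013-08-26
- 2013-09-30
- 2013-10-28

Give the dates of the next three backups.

Every date is a Monday; gaps 28, 35, 28 days.
Each is the last Monday of its month (at least one falls on the 29th or later, ruling out '4th Monday').
November 2013 ends with Monday 2013-11-25.
December 2013 ends with Monday 2013-12-30.
Last Monday of January 2014: 2014-01-27.

2013-11-25, 2013-12-30, 2014-01-27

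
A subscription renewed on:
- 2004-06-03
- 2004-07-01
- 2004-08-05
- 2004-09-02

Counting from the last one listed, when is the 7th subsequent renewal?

Gaps: 28, 35, 28 days — a mix of 28 and 35. Every date is a Thursday.
Each is the 1st Thursday of its month.
October 2004 — 1st Thursday is 2004-10-07.
November 2004 — 1st Thursday is 2004-11-04.
December 2004 — 1st Thursday is 2004-12-02.
1st Thursday of January 2005: 2005-01-06.
1st Thursday of February 2005: 2005-02-03.
March 2005 — 1st Thursday is 2005-03-03.
April 2005 — 1st Thursday is 2005-04-07.

2005-04-07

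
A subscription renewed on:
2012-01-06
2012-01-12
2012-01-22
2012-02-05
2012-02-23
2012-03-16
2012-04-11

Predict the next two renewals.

Gaps: 6, 10, 14, 18, 22, 26 days — each gap is 4 larger than the previous one.
Next gap: 30 days. 2012-04-11 + 30 days = 2012-05-11.
Next gap: 34 days. 2012-05-11 + 34 days = 2012-06-14.

2012-05-11, 2012-06-14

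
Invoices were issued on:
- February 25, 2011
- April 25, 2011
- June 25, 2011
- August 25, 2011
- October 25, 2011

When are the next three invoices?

December 25, 2011; February 25, 2012; April 25, 2012

Each date is the 25th; the gaps (59, 61, 61, 61) track the month lengths.
The rule is the 25th of every 2 months.
December 2011: December 25, 2011.
February 2012: February 25, 2012.
Next: April 2012 → April 25, 2012.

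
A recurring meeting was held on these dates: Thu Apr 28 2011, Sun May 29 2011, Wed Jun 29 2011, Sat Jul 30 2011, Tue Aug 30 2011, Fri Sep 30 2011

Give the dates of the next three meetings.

Mon Oct 31 2011, Thu Dec 1 2011, Sun Jan 1 2012

Gaps between consecutive events: 31, 31, 31, 31, 31 days — a constant 31-day interval.
Fri Sep 30 2011 + 31 days = Mon Oct 31 2011.
Mon Oct 31 2011 + 31 days = Thu Dec 1 2011.
Thu Dec 1 2011 + 31 days = Sun Jan 1 2012.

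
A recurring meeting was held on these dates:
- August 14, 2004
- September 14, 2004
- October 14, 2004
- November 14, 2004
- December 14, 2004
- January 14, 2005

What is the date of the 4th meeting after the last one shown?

May 14, 2005

Gaps: 31, 30, 31, 30, 31 days — not constant. Every event is on the 14th of the month.
Pattern: the 14th of each month.
Next: February 2005 → February 14, 2005.
Next: March 2005 → March 14, 2005.
Next: April 2005 → April 14, 2005.
Next: May 2005 → May 14, 2005.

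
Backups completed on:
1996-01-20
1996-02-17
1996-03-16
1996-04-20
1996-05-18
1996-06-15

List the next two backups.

All dates are Saturdays, 28, 28, 35, 28, 28 days apart.
Specifically, the 3rd Saturday of each month.
July 1996 — 3rd Saturday is 1996-07-20.
3rd Saturday of August 1996: 1996-08-17.

1996-07-20, 1996-08-17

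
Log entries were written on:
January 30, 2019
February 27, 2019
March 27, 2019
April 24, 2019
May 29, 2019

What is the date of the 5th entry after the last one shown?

October 30, 2019

Every date is a Wednesday; gaps 28, 28, 28, 35 days.
Each is the last Wednesday of its month (at least one falls on the 29th or later, ruling out '4th Wednesday').
Last Wednesday of June 2019: June 26, 2019.
Last Wednesday of July 2019: July 31, 2019.
August 2019 ends with Wednesday August 28, 2019.
Last Wednesday of September 2019: September 25, 2019.
October 2019 ends with Wednesday October 30, 2019.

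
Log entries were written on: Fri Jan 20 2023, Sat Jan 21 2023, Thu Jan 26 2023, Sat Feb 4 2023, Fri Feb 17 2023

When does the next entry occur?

Mon Mar 6 2023

The spacing grows by 4 each time: 1, 5, 9, 13 days.
Next gap: 17 days. Fri Feb 17 2023 + 17 days = Mon Mar 6 2023.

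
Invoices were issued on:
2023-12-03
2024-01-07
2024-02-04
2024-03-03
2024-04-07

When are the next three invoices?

All dates are Sundays, 35, 28, 28, 35 days apart.
Specifically, the 1st Sunday of each month.
May 2024 — 1st Sunday is 2024-05-05.
1st Sunday of June 2024: 2024-06-02.
1st Sunday of July 2024: 2024-07-07.

2024-05-05, 2024-06-02, 2024-07-07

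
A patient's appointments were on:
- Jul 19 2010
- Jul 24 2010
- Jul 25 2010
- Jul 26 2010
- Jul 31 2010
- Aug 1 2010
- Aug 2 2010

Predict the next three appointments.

Gaps: 5, 1, 1, 5, 1, 1 days — not constant, but cyclic with period 3.
The events fall on every Monday, Saturday and Sunday.
The following Saturday is Aug 7 2010.
Next Sunday: Aug 8 2010.
Next Monday: Aug 9 2010.

Aug 7 2010, Aug 8 2010, Aug 9 2010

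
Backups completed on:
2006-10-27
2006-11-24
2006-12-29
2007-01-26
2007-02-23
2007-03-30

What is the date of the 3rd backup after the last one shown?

2007-06-29

These are Fridays with 28, 35, 28, 28, 35-day gaps.
Each is the final Friday of its month — 2006-12-29 is past the 28th, so '4th Friday' doesn't fit.
Last Friday of April 2007: 2007-04-27.
Last Friday of May 2007: 2007-05-25.
June 2007 ends with Friday 2007-06-29.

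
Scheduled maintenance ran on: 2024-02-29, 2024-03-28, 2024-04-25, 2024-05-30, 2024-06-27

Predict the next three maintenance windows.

2024-07-25, 2024-08-29, 2024-09-26

These are Thursdays with 28, 28, 35, 28-day gaps.
Each is the final Thursday of its month — 2024-02-29 is past the 28th, so '4th Thursday' doesn't fit.
Last Thursday of July 2024: 2024-07-25.
August 2024 ends with Thursday 2024-08-29.
September 2024 ends with Thursday 2024-09-26.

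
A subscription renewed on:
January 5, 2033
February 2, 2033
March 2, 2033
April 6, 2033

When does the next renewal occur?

May 4, 2033

Gaps: 28, 28, 35 days — a mix of 28 and 35. Every date is a Wednesday.
Each is the 1st Wednesday of its month.
May 2033 — 1st Wednesday is May 4, 2033.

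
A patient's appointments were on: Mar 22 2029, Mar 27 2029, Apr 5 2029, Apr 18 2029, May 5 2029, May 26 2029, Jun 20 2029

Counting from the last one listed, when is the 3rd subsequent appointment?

Sep 27 2029

Gaps: 5, 9, 13, 17, 21, 25 days — each gap is 4 larger than the previous one.
Next gap: 29 days. Jun 20 2029 + 29 days = Jul 19 2029.
Next gap: 33 days. Jul 19 2029 + 33 days = Aug 21 2029.
Next gap: 37 days. Aug 21 2029 + 37 days = Sep 27 2029.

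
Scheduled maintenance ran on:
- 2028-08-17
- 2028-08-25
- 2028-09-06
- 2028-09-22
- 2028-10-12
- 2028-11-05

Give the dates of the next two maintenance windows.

2028-12-03, 2029-01-04

The spacing grows by 4 each time: 8, 12, 16, 20, 24 days.
Next gap: 28 days. 2028-11-05 + 28 days = 2028-12-03.
Next gap: 32 days. 2028-12-03 + 32 days = 2029-01-04.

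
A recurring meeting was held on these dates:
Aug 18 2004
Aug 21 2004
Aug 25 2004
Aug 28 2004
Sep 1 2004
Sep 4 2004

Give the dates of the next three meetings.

Sep 8 2004, Sep 11 2004, Sep 15 2004

The gap pattern 3, 4, 3, 4, 3 repeats every 2 events.
These are the Wednesdays and Saturdays of each week.
Next Wednesday: Sep 8 2004.
Next Saturday: Sep 11 2004.
The following Wednesday is Sep 15 2004.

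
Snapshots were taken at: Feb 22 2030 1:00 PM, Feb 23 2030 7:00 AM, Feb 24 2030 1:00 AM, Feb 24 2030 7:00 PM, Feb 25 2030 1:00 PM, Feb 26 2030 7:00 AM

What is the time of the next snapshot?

Feb 27 2030 1:00 AM

Gaps: 18, 18, 18, 18, 18 hours — each event is 18 hours after the previous one.
Feb 26 2030 7:00 AM + 18 h = Feb 27 2030 1:00 AM.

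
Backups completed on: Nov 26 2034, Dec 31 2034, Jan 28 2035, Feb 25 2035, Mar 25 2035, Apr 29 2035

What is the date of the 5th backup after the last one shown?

These are Sundays with 35, 28, 28, 28, 35-day gaps.
Each is the final Sunday of its month — Dec 31 2034 is past the 28th, so '4th Sunday' doesn't fit.
Last Sunday of May 2035: May 27 2035.
Last Sunday of June 2035: Jun 24 2035.
July 2035 ends with Sunday Jul 29 2035.
August 2035 ends with Sunday Aug 26 2035.
Last Sunday of September 2035: Sep 30 2035.

Sep 30 2035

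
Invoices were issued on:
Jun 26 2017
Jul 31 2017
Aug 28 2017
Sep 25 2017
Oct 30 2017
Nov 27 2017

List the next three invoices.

Dec 25 2017, Jan 29 2018, Feb 26 2018

All Mondays; the gaps (35, 28, 28, 35, 28) vary with month length.
This is the last Monday of each month.
Last Monday of December 2017: Dec 25 2017.
Last Monday of January 2018: Jan 29 2018.
February 2018 ends with Monday Feb 26 2018.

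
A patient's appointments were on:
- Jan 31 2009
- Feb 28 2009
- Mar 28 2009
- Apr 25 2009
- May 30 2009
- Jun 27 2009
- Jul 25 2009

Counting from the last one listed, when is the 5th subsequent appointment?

Dec 26 2009

All Saturdays; the gaps (28, 28, 28, 35, 28, 28) vary with month length.
This is the last Saturday of each month.
August 2009 ends with Saturday Aug 29 2009.
Last Saturday of September 2009: Sep 26 2009.
Last Saturday of October 2009: Oct 31 2009.
Last Saturday of November 2009: Nov 28 2009.
Last Saturday of December 2009: Dec 26 2009.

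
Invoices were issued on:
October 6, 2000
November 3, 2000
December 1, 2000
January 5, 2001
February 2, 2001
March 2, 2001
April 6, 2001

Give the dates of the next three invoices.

May 4, 2001; June 1, 2001; July 6, 2001

Gaps: 28, 28, 35, 28, 28, 35 days — a mix of 28 and 35. Every date is a Friday.
Each is the 1st Friday of its month.
May 2001 — 1st Friday is May 4, 2001.
1st Friday of June 2001: June 1, 2001.
July 2001 — 1st Friday is July 6, 2001.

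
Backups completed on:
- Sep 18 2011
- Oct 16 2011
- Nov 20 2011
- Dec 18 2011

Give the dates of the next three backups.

Jan 15 2012, Feb 19 2012, Mar 18 2012

Gaps: 28, 35, 28 days — a mix of 28 and 35. Every date is a Sunday.
Each is the 3rd Sunday of its month.
January 2012 — 3rd Sunday is Jan 15 2012.
3rd Sunday of February 2012: Feb 19 2012.
March 2012 — 3rd Sunday is Mar 18 2012.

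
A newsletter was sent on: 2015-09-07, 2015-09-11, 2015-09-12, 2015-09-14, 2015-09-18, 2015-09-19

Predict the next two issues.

Gaps: 4, 1, 2, 4, 1 days — not constant, but cyclic with period 3.
The events fall on every Monday, Friday and Saturday.
Next Monday: 2015-09-21.
Next Friday: 2015-09-25.

2015-09-21, 2015-09-25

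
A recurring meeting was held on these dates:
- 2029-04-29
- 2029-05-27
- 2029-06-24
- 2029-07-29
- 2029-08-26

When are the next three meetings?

All Sundays; the gaps (28, 28, 35, 28) vary with month length.
This is the last Sunday of each month.
September 2029 ends with Sunday 2029-09-30.
October 2029 ends with Sunday 2029-10-28.
Last Sunday of November 2029: 2029-11-25.

2029-09-30, 2029-10-28, 2029-11-25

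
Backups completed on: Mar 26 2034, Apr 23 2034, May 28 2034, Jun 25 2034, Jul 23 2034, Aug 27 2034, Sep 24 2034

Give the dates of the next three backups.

Oct 22 2034, Nov 26 2034, Dec 24 2034

These are Sundays at 28- or 35-day spacing (28, 35, 28, 28, 35, 28).
The pattern: 4th Sunday of the month.
October 2034 — 4th Sunday is Oct 22 2034.
4th Sunday of November 2034: Nov 26 2034.
December 2034 — 4th Sunday is Dec 24 2034.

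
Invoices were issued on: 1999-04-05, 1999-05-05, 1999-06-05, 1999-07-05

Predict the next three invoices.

1999-08-05, 1999-09-05, 1999-10-05

Each date is the 5th; the gaps (30, 31, 30) track the month lengths.
The rule is the 5th of each month.
Next: August 1999 → 1999-08-05.
September 1999: 1999-09-05.
October 1999: 1999-10-05.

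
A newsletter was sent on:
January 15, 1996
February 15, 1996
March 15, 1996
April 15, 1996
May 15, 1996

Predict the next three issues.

June 15, 1996; July 15, 1996; August 15, 1996

Gaps: 31, 29, 31, 30 days — not constant. Every event is on the 15th of the month.
Pattern: the 15th of each month.
Next: June 1996 → June 15, 1996.
Next: July 1996 → July 15, 1996.
Next: August 1996 → August 15, 1996.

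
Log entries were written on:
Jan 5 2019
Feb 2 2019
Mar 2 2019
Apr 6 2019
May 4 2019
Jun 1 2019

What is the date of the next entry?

Jul 6 2019

Gaps: 28, 28, 35, 28, 28 days — a mix of 28 and 35. Every date is a Saturday.
Each is the 1st Saturday of its month.
July 2019 — 1st Saturday is Jul 6 2019.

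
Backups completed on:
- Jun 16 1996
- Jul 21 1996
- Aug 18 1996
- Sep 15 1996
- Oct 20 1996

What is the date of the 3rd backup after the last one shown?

Gaps: 35, 28, 28, 35 days — a mix of 28 and 35. Every date is a Sunday.
Each is the 3rd Sunday of its month.
3rd Sunday of November 1996: Nov 17 1996.
3rd Sunday of December 1996: Dec 15 1996.
3rd Sunday of January 1997: Jan 19 1997.

Jan 19 1997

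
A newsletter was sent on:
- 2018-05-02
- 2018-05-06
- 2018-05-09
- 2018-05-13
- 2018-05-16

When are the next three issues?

The gap pattern 4, 3, 4, 3 repeats every 2 events.
These are the Wednesdays and Sundays of each week.
Next Sunday: 2018-05-20.
Next Wednesday: 2018-05-23.
The following Sunday is 2018-05-27.

2018-05-20, 2018-05-23, 2018-05-27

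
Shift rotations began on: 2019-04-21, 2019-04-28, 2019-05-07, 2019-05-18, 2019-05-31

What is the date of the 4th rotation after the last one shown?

Gaps: 7, 9, 11, 13 days — each gap is 2 larger than the previous one.
Next gap: 15 days. 2019-05-31 + 15 days = 2019-06-15.
Next gap: 17 days. 2019-06-15 + 17 days = 2019-07-02.
Next gap: 19 days. 2019-07-02 + 19 days = 2019-07-21.
Next gap: 21 days. 2019-07-21 + 21 days = 2019-08-11.

2019-08-11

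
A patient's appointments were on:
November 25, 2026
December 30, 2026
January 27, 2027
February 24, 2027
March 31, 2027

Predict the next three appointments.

All Wednesdays; the gaps (35, 28, 28, 35) vary with month length.
This is the last Wednesday of each month.
Last Wednesday of April 2027: April 28, 2027.
May 2027 ends with Wednesday May 26, 2027.
Last Wednesday of June 2027: June 30, 2027.

April 28, 2027; May 26, 2027; June 30, 2027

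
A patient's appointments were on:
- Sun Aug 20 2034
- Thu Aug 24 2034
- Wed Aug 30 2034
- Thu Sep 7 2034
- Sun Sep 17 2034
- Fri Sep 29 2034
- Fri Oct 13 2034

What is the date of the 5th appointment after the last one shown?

Sun Jan 21 2035

Gaps: 4, 6, 8, 10, 12, 14 days — each gap is 2 larger than the previous one.
Next gap: 16 days. Fri Oct 13 2034 + 16 days = Sun Oct 29 2034.
Next gap: 18 days. Sun Oct 29 2034 + 18 days = Thu Nov 16 2034.
Next gap: 20 days. Thu Nov 16 2034 + 20 days = Wed Dec 6 2034.
Next gap: 22 days. Wed Dec 6 2034 + 22 days = Thu Dec 28 2034.
Next gap: 24 days. Thu Dec 28 2034 + 24 days = Sun Jan 21 2035.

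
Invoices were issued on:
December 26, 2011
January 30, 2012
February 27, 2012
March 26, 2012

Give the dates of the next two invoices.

April 30, 2012; May 28, 2012

Every date is a Monday; gaps 35, 28, 28 days.
Each is the last Monday of its month (at least one falls on the 29th or later, ruling out '4th Monday').
April 2012 ends with Monday April 30, 2012.
May 2012 ends with Monday May 28, 2012.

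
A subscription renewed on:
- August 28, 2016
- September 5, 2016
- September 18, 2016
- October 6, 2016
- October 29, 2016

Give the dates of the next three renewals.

Gaps: 8, 13, 18, 23 days — each gap is 5 larger than the previous one.
Next gap: 28 days. October 29, 2016 + 28 days = November 26, 2016.
Next gap: 33 days. November 26, 2016 + 33 days = December 29, 2016.
Next gap: 38 days. December 29, 2016 + 38 days = February 5, 2017.

November 26, 2016; December 29, 2016; February 5, 2017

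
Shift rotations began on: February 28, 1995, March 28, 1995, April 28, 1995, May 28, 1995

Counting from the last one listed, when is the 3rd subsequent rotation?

Each date is the 28th; the gaps (28, 31, 30) track the month lengths.
The rule is the 28th of each month.
June 1995: June 28, 1995.
Next: July 1995 → July 28, 1995.
Next: August 1995 → August 28, 1995.

August 28, 1995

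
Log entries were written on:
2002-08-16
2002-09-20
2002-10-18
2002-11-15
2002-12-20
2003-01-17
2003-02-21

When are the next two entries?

2003-03-21, 2003-04-18

Gaps: 35, 28, 28, 35, 28, 35 days — a mix of 28 and 35. Every date is a Friday.
Each is the 3rd Friday of its month.
March 2003 — 3rd Friday is 2003-03-21.
April 2003 — 3rd Friday is 2003-04-18.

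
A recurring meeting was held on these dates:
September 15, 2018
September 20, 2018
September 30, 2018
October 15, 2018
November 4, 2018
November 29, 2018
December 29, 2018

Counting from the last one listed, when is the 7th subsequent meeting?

Intervals are 5, 10, 15, 20, 25, 30 days — an arithmetic progression with common difference 5.
Next gap: 35 days. December 29, 2018 + 35 days = February 2, 2019.
Next gap: 40 days. February 2, 2019 + 40 days = March 14, 2019.
Next gap: 45 days. March 14, 2019 + 45 days = April 28, 2019.
Next gap: 50 days. April 28, 2019 + 50 days = June 17, 2019.
Next gap: 55 days. June 17, 2019 + 55 days = August 11, 2019.
Next gap: 60 days. August 11, 2019 + 60 days = October 10, 2019.
Next gap: 65 days. October 10, 2019 + 65 days = December 14, 2019.

December 14, 2019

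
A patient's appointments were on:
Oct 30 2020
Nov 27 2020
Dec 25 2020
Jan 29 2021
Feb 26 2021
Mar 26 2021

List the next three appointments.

Apr 30 2021, May 28 2021, Jun 25 2021

These are Fridays with 28, 28, 35, 28, 28-day gaps.
Each is the final Friday of its month — Oct 30 2020 is past the 28th, so '4th Friday' doesn't fit.
Last Friday of April 2021: Apr 30 2021.
May 2021 ends with Friday May 28 2021.
June 2021 ends with Friday Jun 25 2021.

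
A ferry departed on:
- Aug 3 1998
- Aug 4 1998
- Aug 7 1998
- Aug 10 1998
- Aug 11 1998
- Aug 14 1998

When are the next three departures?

Aug 17 1998, Aug 18 1998, Aug 21 1998

Every event lands on a Monday or Tuesday or Friday (gaps cycle 1, 3, 3, 1, 3).
So the schedule is: every Monday, Tuesday and Friday.
Next Monday: Aug 17 1998.
Next Tuesday: Aug 18 1998.
Next Friday: Aug 21 1998.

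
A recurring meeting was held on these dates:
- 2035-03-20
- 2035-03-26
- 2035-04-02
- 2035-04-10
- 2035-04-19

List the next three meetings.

2035-04-29, 2035-05-10, 2035-05-22

Intervals are 6, 7, 8, 9 days — an arithmetic progression with common difference 1.
Next gap: 10 days. 2035-04-19 + 10 days = 2035-04-29.
Next gap: 11 days. 2035-04-29 + 11 days = 2035-05-10.
Next gap: 12 days. 2035-05-10 + 12 days = 2035-05-22.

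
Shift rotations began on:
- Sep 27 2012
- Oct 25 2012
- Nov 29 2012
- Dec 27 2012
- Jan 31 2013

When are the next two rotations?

Feb 28 2013, Mar 28 2013

Every date is a Thursday; gaps 28, 35, 28, 35 days.
Each is the last Thursday of its month (at least one falls on the 29th or later, ruling out '4th Thursday').
February 2013 ends with Thursday Feb 28 2013.
Last Thursday of March 2013: Mar 28 2013.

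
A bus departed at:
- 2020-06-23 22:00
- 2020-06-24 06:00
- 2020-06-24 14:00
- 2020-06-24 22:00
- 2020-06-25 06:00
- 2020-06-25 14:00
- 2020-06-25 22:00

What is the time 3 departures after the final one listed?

Gaps: 8, 8, 8, 8, 8, 8 hours — each event is 8 hours after the previous one.
2020-06-25 22:00 + 8 h = 2020-06-26 06:00.
2020-06-26 06:00 + 8 h = 2020-06-26 14:00.
2020-06-26 14:00 + 8 h = 2020-06-26 22:00.

2020-06-26 22:00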